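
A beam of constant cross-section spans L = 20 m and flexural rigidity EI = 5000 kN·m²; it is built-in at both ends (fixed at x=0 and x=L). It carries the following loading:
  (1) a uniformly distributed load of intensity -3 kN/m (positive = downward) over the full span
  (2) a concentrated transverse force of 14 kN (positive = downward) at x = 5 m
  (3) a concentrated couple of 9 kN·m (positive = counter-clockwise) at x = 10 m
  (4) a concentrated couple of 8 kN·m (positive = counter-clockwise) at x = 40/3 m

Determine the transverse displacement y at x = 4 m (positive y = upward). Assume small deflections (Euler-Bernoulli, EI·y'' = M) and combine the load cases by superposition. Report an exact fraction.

Load 1 — uniform load w=-3 kN/m over full span:
  y_1 = -wx²(L-x)²/(24EI) = -(-3)·4²·(20-4)²/(24·5000) = 64/625 m
Load 2 — point force P=14 kN at a=5 m (b=L-a=15):
  y_2 = -Pb²x²(3aL-(3a+b)x)/(6L³EI)  [x≤a] = -14·15²·4²·(3·5·20-(3·5+15)·4)/(6·20³·5000) = -189/5000 m
Load 3 — applied couple M₀=9 kN·m at a=10 m (b=L-a=10):
  y_3 = (R_Ax³/6 - M_Ax²/2)/EI  [x≤a] with R_A=27/40, M_A=9/4 = ((27/40)·4³/6 - (9/4)·4²/2)/5000 = -27/12500 m
Load 4 — applied couple M₀=8 kN·m at a=40/3 m (b=L-a=20/3):
  y_4 = (R_Ax³/6 - M_Ax²/2)/EI  [x≤a] with R_A=8/15, M_A=8/3 = ((8/15)·4³/6 - (8/3)·4²/2)/5000 = -88/28125 m
Superposition: y = Σ y_i = 2669/45000 m ≈ 0.059311 m

y(4) = 2669/45000 m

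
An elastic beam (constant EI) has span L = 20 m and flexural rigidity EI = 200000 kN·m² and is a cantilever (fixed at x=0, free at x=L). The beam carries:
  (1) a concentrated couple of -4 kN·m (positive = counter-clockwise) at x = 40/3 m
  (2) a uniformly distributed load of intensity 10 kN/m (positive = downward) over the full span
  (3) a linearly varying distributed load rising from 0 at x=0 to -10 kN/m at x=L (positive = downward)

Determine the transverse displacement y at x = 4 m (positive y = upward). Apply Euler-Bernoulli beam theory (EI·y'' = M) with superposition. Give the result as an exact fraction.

y(4) = -2063/93750 m

Load 1 — applied couple M₀=-4 kN·m at a=40/3 m (b=L-a=20/3):
  y_1 = M₀x²/(2EI)  [x≤a] = (-4)·4²/(2·200000) = -1/6250 m
Load 2 — uniform load w=10 kN/m over full span:
  y_2 = -wx²(x²-4Lx+6L²)/(24EI) = -10·4²·(4²-4·20·4+6·20²)/(24·200000) = -131/1875 m
Load 3 — triangular load w₀=-10 kN/m (0→w₀ over full span):
  y_3 = (w₀Lx³/12-w₀L²x²/6-w₀x⁵/(120L))/EI = ((-10)·20·4³/12-(-10)·20²·4²/6-(-10)·4⁵/(120·20))/200000 = 2251/46875 m
Superposition: y = Σ y_i = -2063/93750 m ≈ -0.022005 m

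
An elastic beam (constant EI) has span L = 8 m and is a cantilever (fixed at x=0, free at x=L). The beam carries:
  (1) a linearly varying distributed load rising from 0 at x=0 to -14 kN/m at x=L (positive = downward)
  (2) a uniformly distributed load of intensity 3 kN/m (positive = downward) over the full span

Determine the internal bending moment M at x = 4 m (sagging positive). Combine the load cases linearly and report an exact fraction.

Load 1 — triangular load w₀=-14 kN/m (0→w₀ over full span):
  M_1 = w₀Lx/2 - w₀L²/3 - w₀x³/(6L) = (-14)·8·4/2 - (-14)·8²/3 - (-14)·4³/(6·8) = 280/3 kN·m
Load 2 — uniform load w=3 kN/m over full span:
  M_2 = -w(L-x)²/2 = -3·(8-4)²/2 = -24 kN·m
Superposition: M = Σ M_i = 208/3 kN·m ≈ 69.333333 kN·m

M(4) = 208/3 kN·m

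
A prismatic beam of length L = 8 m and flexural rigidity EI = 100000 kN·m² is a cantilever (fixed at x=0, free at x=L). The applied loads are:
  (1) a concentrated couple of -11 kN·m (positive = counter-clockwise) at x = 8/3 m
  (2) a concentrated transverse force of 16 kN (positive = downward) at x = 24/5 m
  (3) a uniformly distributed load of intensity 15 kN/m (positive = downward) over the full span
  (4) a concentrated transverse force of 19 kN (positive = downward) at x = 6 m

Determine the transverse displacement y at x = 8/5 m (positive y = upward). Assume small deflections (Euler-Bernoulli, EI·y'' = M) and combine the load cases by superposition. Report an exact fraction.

y(8/5) = -1807/234375 m

Load 1 — applied couple M₀=-11 kN·m at a=8/3 m (b=L-a=16/3):
  y_1 = M₀x²/(2EI)  [x≤a] = (-11)·(8/5)²/(2·100000) = -11/78125 m
Load 2 — point force P=16 kN at a=24/5 m (b=L-a=16/5):
  y_2 = -Px²(3a-x)/(6EI)  [x≤a] = -16·(8/5)²·(3·(24/5)-(8/5))/(6·100000) = -1024/1171875 m
Load 3 — uniform load w=15 kN/m over full span:
  y_3 = -wx²(x²-4Lx+6L²)/(24EI) = -15·(8/5)²·((8/5)²-4·8·(8/5)+6·8²)/(24·100000) = -2096/390625 m
Load 4 — point force P=19 kN at a=6 m (b=L-a=2):
  y_4 = -Px²(3a-x)/(6EI)  [x≤a] = -19·(8/5)²·(3·6-(8/5))/(6·100000) = -1558/1171875 m
Superposition: y = Σ y_i = -1807/234375 m ≈ -0.007710 m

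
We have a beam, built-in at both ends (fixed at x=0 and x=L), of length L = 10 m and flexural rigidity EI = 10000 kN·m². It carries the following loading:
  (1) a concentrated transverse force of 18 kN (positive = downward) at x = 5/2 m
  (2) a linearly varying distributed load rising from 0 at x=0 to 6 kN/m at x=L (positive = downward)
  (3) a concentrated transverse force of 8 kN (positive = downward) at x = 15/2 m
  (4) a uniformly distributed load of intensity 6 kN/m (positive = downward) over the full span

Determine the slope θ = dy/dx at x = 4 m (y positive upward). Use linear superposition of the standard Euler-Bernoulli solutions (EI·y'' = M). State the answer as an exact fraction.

Load 1 — point force P=18 kN at a=5/2 m (b=L-a=15/2):
  θ_1 = Pa²(L-x)(2bL-(3b+a)(L-x))/(2L³EI)  [x>a] = 18·(5/2)²·(10-4)·(2·(15/2)·10-(3·(15/2)+(5/2))·(10-4))/(2·10³·10000) = 0 rad
Load 2 — triangular load w₀=6 kN/m (0→w₀ over full span):
  θ_2 = -w₀(2x(L-x)(L-2x)(x+2L)+x²(L-x)²)/(120LEI) = -6·(2·4·(10-4)·(10-2·4)·(4+2·10)+4²·(10-4)²)/(120·10·10000) = -9/6250 rad
Load 3 — point force P=8 kN at a=15/2 m (b=L-a=5/2):
  θ_3 = -Pb²x(2aL-(3a+b)x)/(2L³EI)  [x≤a] = -8·(5/2)²·4·(2·(15/2)·10-(3·(15/2)+(5/2))·4)/(2·10³·10000) = -1/2000 rad
Load 4 — uniform load w=6 kN/m over full span:
  θ_4 = -wx(L-x)(L-2x)/(12EI) = -6·4·(10-4)·(10-2·4)/(12·10000) = -3/1250 rad
Superposition: θ = Σ θ_i = -217/50000 rad ≈ -0.004340 rad

θ(4) = -217/50000 rad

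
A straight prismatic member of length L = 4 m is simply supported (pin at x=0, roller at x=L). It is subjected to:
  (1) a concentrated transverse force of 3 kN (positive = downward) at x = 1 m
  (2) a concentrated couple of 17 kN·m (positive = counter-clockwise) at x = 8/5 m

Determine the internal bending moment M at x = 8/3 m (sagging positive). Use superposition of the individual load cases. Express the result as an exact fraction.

M(8/3) = -14/3 kN·m

Load 1 — point force P=3 kN at a=1 m (b=L-a=3):
  M_1 = Pa(L-x)/L  [x>a] = 3·1·(4-(8/3))/4 = 1 kN·m
Load 2 — applied couple M₀=17 kN·m at a=8/5 m (b=L-a=12/5):
  M_2 = M₀x/L - M₀  [x>a] = 17·(8/3)/4 - 17 = -17/3 kN·m
Superposition: M = Σ M_i = -14/3 kN·m ≈ -4.666667 kN·m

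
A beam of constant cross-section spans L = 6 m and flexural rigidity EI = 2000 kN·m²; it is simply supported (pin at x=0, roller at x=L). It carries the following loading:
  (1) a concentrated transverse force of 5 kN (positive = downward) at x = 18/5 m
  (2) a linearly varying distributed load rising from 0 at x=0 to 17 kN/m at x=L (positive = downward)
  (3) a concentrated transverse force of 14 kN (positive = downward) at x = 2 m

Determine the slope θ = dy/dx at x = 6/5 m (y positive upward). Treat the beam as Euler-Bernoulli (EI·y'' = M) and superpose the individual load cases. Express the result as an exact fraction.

Load 1 — point force P=5 kN at a=18/5 m (b=L-a=12/5):
  θ_1 = -Pb(L²-b²-3x²)/(6LEI)  [x≤a] = -5·(12/5)·(6²-(12/5)²-3·(6/5)²)/(6·6·2000) = -27/6250 rad
Load 2 — triangular load w₀=17 kN/m (0→w₀ over full span):
  θ_2 = -w₀(7L⁴-30L²x²+15x⁴)/(360LEI) = -17·(7·6⁴-30·6²·(6/5)²+15·(6/5)⁴)/(360·6·2000) = -4641/156250 rad
Load 3 — point force P=14 kN at a=2 m (b=L-a=4):
  θ_3 = -Pb(L²-b²-3x²)/(6LEI)  [x≤a] = -14·4·(6²-4²-3·(6/5)²)/(6·6·2000) = -343/28125 rad
Superposition: θ = Σ θ_i = -32497/703125 rad ≈ -0.046218 rad

θ(6/5) = -32497/703125 rad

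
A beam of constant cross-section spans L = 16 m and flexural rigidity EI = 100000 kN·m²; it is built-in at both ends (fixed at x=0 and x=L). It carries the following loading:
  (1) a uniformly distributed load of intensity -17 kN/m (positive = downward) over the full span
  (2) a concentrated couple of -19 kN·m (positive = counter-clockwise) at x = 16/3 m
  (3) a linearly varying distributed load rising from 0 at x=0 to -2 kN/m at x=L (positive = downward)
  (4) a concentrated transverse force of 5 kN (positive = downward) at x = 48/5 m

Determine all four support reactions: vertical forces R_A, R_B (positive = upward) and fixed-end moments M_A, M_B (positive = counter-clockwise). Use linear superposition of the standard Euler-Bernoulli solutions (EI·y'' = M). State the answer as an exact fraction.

R_A = -42187/300 kN, M_A = -27904/75 kN·m, R_B = -42713/300 kN, M_B = 27781/75 kN·m

Load 1 — uniform load w=-17 kN/m over full span:
  R_A = wL/2 = (-17)·16/2 = -136 kN
  M_A = wL²/12 = (-17)·16²/12 = -1088/3 kN·m
  R_B = wL/2 = (-17)·16/2 = -136 kN
  M_B = -wL²/12 = -(-17)·16²/12 = 1088/3 kN·m
Load 2 — applied couple M₀=-19 kN·m at a=16/3 m (b=L-a=32/3):
  R_A = 6M₀ab/L³ = 6·(-19)·(16/3)·(32/3)/16³ = -19/12 kN
  M_A = M₀b(2a-b)/L² = (-19)·(32/3)·(2·(16/3)-(32/3))/16² = 0 kN·m
  R_B = -6M₀ab/L³ = -6·(-19)·(16/3)·(32/3)/16³ = 19/12 kN
  M_B = M₀a(2b-a)/L² = (-19)·(16/3)·(2·(32/3)-(16/3))/16² = -19/3 kN·m
Load 3 — triangular load w₀=-2 kN/m (0→w₀ over full span):
  R_A = 3w₀L/20 = 3·(-2)·16/20 = -24/5 kN
  M_A = w₀L²/30 = (-2)·16²/30 = -256/15 kN·m
  R_B = 7w₀L/20 = 7·(-2)·16/20 = -56/5 kN
  M_B = -w₀L²/20 = -(-2)·16²/20 = 128/5 kN·m
Load 4 — point force P=5 kN at a=48/5 m (b=L-a=32/5):
  R_A = Pb²(3a+b)/L³ = 5·(32/5)²·(3·(48/5)+(32/5))/16³ = 44/25 kN
  M_A = Pab²/L² = 5·(48/5)·(32/5)²/16² = 192/25 kN·m
  R_B = Pa²(a+3b)/L³ = 5·(48/5)²·((48/5)+3·(32/5))/16³ = 81/25 kN
  M_B = -Pa²b/L² = -5·(48/5)²·(32/5)/16² = -288/25 kN·m
Superposition: R_A = -42187/300 kN, M_A = -27904/75 kN·m, R_B = -42713/300 kN, M_B = 27781/75 kN·m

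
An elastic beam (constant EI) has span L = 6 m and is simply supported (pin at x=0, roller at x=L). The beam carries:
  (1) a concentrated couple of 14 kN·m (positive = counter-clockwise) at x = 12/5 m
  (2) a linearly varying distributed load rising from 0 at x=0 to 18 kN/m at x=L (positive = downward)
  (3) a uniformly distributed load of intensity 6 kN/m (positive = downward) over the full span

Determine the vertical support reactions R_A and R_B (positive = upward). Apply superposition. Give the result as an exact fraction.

R_A = 115/3 kN, R_B = 155/3 kN

Load 1 — applied couple M₀=14 kN·m at a=12/5 m (b=L-a=18/5):
  R_A = M₀/L = 14/6 = 7/3 kN
  R_B = -M₀/L = -14/6 = -7/3 kN
Load 2 — triangular load w₀=18 kN/m (0→w₀ over full span):
  R_A = w₀L/6 = 18·6/6 = 18 kN
  R_B = w₀L/3 = 18·6/3 = 36 kN
Load 3 — uniform load w=6 kN/m over full span:
  R_A = wL/2 = 6·6/2 = 18 kN
  R_B = wL/2 = 6·6/2 = 18 kN
Superposition: R_A = 115/3 kN, R_B = 155/3 kN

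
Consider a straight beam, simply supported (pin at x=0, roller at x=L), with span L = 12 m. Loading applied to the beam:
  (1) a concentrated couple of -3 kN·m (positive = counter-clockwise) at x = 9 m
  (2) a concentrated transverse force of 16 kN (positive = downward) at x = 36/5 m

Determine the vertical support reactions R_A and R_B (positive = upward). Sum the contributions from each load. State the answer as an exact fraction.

R_A = 123/20 kN, R_B = 197/20 kN

Load 1 — applied couple M₀=-3 kN·m at a=9 m (b=L-a=3):
  R_A = M₀/L = (-3)/12 = -1/4 kN
  R_B = -M₀/L = -(-3)/12 = 1/4 kN
Load 2 — point force P=16 kN at a=36/5 m (b=L-a=24/5):
  R_A = Pb/L = 16·(24/5)/12 = 32/5 kN
  R_B = Pa/L = 16·(36/5)/12 = 48/5 kN
Superposition: R_A = 123/20 kN, R_B = 197/20 kN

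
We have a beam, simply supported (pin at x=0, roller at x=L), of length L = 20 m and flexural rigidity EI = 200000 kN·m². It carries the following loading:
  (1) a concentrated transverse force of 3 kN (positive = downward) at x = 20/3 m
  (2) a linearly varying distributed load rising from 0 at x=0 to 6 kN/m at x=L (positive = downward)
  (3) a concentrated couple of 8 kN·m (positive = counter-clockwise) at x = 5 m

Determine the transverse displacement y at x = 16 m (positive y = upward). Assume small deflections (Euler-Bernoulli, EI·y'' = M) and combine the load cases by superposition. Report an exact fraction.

y(16) = -682663/33750000 m

Load 1 — point force P=3 kN at a=20/3 m (b=L-a=40/3):
  y_1 = -Pa(L-x)(2Lx-a²-x²)/(6LEI)  [x>a] = -3·(20/3)·(20-16)·(2·20·16-(20/3)²-16²)/(6·20·200000) = -191/168750 m
Load 2 — triangular load w₀=6 kN/m (0→w₀ over full span):
  y_2 = -w₀x(7L⁴-10L²x²+3x⁴)/(360LEI) = -6·16·(7·20⁴-10·20²·16²+3·16⁴)/(360·20·200000) = -1524/78125 m
Load 3 — applied couple M₀=8 kN·m at a=5 m (b=L-a=15):
  y_3 = (M₀x³/(6L)-M₀(x-a)²/2+C₁x)/EI  [x>a] with C₁=M₀(3b²-L²)/(6L)=55/3 = (8·16³/(6·20)-8·(16-5)²/2+(55/3)·16)/200000 = 103/250000 m
Superposition: y = Σ y_i = -682663/33750000 m ≈ -0.020227 m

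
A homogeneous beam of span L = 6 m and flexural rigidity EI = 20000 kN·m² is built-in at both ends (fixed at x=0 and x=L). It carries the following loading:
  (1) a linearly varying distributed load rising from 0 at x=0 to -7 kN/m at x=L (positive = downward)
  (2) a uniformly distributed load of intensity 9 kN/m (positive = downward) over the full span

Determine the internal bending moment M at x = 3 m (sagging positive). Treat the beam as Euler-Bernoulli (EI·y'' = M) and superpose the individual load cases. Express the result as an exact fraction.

Load 1 — triangular load w₀=-7 kN/m (0→w₀ over full span):
  M_1 = 3w₀Lx/20 - w₀L²/30 - w₀x³/(6L) = 3·(-7)·6·3/20 - (-7)·6²/30 - (-7)·3³/(6·6) = -21/4 kN·m
Load 2 — uniform load w=9 kN/m over full span:
  M_2 = wLx/2 - wL²/12 - wx²/2 = 9·6·3/2 - 9·6²/12 - 9·3²/2 = 27/2 kN·m
Superposition: M = Σ M_i = 33/4 kN·m ≈ 8.250000 kN·m

M(3) = 33/4 kN·m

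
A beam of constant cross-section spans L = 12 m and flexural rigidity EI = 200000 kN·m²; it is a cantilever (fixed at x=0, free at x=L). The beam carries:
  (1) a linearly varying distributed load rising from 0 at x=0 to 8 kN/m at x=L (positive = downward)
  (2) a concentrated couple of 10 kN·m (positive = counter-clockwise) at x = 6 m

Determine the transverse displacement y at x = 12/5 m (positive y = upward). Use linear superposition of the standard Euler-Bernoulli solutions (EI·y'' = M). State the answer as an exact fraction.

Load 1 — triangular load w₀=8 kN/m (0→w₀ over full span):
  y_1 = (w₀Lx³/12-w₀L²x²/6-w₀x⁵/(120L))/EI = (8·12·(12/5)³/12-8·12²·(12/5)²/6-8·(12/5)⁵/(120·12))/200000 = -243108/48828125 m
Load 2 — applied couple M₀=10 kN·m at a=6 m (b=L-a=6):
  y_2 = M₀x²/(2EI)  [x≤a] = 10·(12/5)²/(2·200000) = 9/62500 m
Superposition: y = Σ y_i = -944307/195312500 m ≈ -0.004835 m

y(12/5) = -944307/195312500 m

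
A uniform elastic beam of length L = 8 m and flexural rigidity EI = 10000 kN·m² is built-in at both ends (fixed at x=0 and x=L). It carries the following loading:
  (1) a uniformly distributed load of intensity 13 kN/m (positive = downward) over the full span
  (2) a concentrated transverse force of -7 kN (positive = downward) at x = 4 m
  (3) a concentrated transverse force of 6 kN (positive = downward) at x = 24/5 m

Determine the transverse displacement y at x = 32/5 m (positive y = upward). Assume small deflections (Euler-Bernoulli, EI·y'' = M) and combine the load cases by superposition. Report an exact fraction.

y(32/5) = -55098/9765625 m

Load 1 — uniform load w=13 kN/m over full span:
  y_1 = -wx²(L-x)²/(24EI) = -13·(32/5)²·(8-(32/5))²/(24·10000) = -6656/1171875 m
Load 2 — point force P=-7 kN at a=4 m (b=L-a=4):
  y_2 = -Pa²(L-x)²(3bL-(3b+a)(L-x))/(6L³EI)  [x>a] = -(-7)·4²·(8-(32/5))²·(3·4·8-(3·4+4)·(8-(32/5)))/(6·8³·10000) = 154/234375 m
Load 3 — point force P=6 kN at a=24/5 m (b=L-a=16/5):
  y_3 = -Pa²(L-x)²(3bL-(3b+a)(L-x))/(6L³EI)  [x>a] = -6·(24/5)²·(8-(32/5))²·(3·(16/5)·8-(3·(16/5)+(24/5))·(8-(32/5)))/(6·8³·10000) = -6048/9765625 m
Superposition: y = Σ y_i = -55098/9765625 m ≈ -0.005642 m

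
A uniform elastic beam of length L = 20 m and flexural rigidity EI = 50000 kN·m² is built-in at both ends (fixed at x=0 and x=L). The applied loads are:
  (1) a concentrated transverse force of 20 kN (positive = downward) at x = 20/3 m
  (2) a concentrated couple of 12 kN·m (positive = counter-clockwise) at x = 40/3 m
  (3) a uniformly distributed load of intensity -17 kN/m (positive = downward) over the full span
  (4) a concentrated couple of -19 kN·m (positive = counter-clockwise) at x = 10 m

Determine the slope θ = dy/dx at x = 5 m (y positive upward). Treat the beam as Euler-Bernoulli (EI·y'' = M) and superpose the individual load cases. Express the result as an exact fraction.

Load 1 — point force P=20 kN at a=20/3 m (b=L-a=40/3):
  θ_1 = -Pb²x(2aL-(3a+b)x)/(2L³EI)  [x≤a] = -20·(40/3)²·5·(2·(20/3)·20-(3·(20/3)+(40/3))·5)/(2·20³·50000) = -1/450 rad
Load 2 — applied couple M₀=12 kN·m at a=40/3 m (b=L-a=20/3):
  θ_2 = (R_Ax²/2 - M_Ax)/EI  [x≤a] with R_A=4/5, M_A=4 = ((4/5)·5²/2 - 4·5)/50000 = -1/5000 rad
Load 3 — uniform load w=-17 kN/m over full span:
  θ_3 = -wx(L-x)(L-2x)/(12EI) = -(-17)·5·(20-5)·(20-2·5)/(12·50000) = 17/800 rad
Load 4 — applied couple M₀=-19 kN·m at a=10 m (b=L-a=10):
  θ_4 = (R_Ax²/2 - M_Ax)/EI  [x≤a] with R_A=-57/40, M_A=-19/4 = ((-57/40)·5²/2 - (-19/4)·5)/50000 = 19/160000 rad
Superposition: θ = Σ θ_i = 27283/1440000 rad ≈ 0.018947 rad

θ(5) = 27283/1440000 rad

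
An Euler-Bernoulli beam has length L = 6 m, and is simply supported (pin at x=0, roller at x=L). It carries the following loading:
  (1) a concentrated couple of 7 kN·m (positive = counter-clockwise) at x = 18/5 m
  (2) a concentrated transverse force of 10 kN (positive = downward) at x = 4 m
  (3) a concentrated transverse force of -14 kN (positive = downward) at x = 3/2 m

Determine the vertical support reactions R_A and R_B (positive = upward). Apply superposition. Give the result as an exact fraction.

R_A = -6 kN, R_B = 2 kN

Load 1 — applied couple M₀=7 kN·m at a=18/5 m (b=L-a=12/5):
  R_A = M₀/L = 7/6 kN
  R_B = -M₀/L = -7/6 kN
Load 2 — point force P=10 kN at a=4 m (b=L-a=2):
  R_A = Pb/L = 10·2/6 = 10/3 kN
  R_B = Pa/L = 10·4/6 = 20/3 kN
Load 3 — point force P=-14 kN at a=3/2 m (b=L-a=9/2):
  R_A = Pb/L = (-14)·(9/2)/6 = -21/2 kN
  R_B = Pa/L = (-14)·(3/2)/6 = -7/2 kN
Superposition: R_A = -6 kN, R_B = 2 kN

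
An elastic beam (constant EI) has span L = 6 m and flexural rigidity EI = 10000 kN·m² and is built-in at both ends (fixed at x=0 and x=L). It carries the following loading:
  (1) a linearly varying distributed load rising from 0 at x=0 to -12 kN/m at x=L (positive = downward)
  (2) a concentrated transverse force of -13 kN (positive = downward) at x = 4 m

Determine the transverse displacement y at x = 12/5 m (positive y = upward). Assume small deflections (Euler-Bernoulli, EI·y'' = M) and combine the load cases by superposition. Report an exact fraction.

Load 1 — triangular load w₀=-12 kN/m (0→w₀ over full span):
  y_1 = -w₀x²(L-x)²(x+2L)/(120LEI) = -(-12)·(12/5)²·(6-(12/5))²·((12/5)+2·6)/(120·6·10000) = 17496/9765625 m
Load 2 — point force P=-13 kN at a=4 m (b=L-a=2):
  y_2 = -Pb²x²(3aL-(3a+b)x)/(6L³EI)  [x≤a] = -(-13)·2²·(12/5)²·(3·4·6-(3·4+2)·(12/5))/(6·6³·10000) = 208/234375 m
Superposition: y = Σ y_i = 78488/29296875 m ≈ 0.002679 m

y(12/5) = 78488/29296875 m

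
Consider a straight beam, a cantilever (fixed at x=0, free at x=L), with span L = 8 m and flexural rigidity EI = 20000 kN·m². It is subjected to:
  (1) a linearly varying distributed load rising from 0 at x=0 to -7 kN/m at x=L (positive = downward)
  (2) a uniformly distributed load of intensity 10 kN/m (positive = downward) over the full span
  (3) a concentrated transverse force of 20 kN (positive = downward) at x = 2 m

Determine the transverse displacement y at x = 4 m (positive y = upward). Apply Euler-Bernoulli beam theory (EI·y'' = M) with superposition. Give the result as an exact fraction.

y(4) = -163/3125 m

Load 1 — triangular load w₀=-7 kN/m (0→w₀ over full span):
  y_1 = (w₀Lx³/12-w₀L²x²/6-w₀x⁵/(120L))/EI = ((-7)·8·4³/12-(-7)·8²·4²/6-(-7)·4⁵/(120·8))/20000 = 847/18750 m
Load 2 — uniform load w=10 kN/m over full span:
  y_2 = -wx²(x²-4Lx+6L²)/(24EI) = -10·4²·(4²-4·8·4+6·8²)/(24·20000) = -34/375 m
Load 3 — point force P=20 kN at a=2 m (b=L-a=6):
  y_3 = -Pa²(3x-a)/(6EI)  [x>a] = -20·2²·(3·4-2)/(6·20000) = -1/150 m
Superposition: y = Σ y_i = -163/3125 m ≈ -0.052160 m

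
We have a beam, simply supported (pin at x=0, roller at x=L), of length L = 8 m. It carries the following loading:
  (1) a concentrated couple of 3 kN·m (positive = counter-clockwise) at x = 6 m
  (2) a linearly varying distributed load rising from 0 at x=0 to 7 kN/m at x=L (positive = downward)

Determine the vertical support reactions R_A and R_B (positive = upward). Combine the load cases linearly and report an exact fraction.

Load 1 — applied couple M₀=3 kN·m at a=6 m (b=L-a=2):
  R_A = M₀/L = 3/8 kN
  R_B = -M₀/L = -3/8 kN
Load 2 — triangular load w₀=7 kN/m (0→w₀ over full span):
  R_A = w₀L/6 = 7·8/6 = 28/3 kN
  R_B = w₀L/3 = 7·8/3 = 56/3 kN
Superposition: R_A = 233/24 kN, R_B = 439/24 kN

R_A = 233/24 kN, R_B = 439/24 kN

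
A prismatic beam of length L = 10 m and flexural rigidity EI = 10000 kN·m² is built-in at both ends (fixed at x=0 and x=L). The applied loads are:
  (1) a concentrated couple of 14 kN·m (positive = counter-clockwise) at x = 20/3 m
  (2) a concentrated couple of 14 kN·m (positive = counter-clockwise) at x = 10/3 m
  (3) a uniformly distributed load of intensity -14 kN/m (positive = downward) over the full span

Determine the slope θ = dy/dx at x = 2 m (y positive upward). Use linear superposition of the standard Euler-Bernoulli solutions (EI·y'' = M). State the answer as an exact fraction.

θ(2) = 413/37500 rad

Load 1 — applied couple M₀=14 kN·m at a=20/3 m (b=L-a=10/3):
  θ_1 = (R_Ax²/2 - M_Ax)/EI  [x≤a] with R_A=28/15, M_A=14/3 = ((28/15)·2²/2 - (14/3)·2)/10000 = -7/12500 rad
Load 2 — applied couple M₀=14 kN·m at a=10/3 m (b=L-a=20/3):
  θ_2 = (R_Ax²/2 - M_Ax)/EI  [x≤a] with R_A=28/15, M_A=0 = ((28/15)·2²/2 - 0·2)/10000 = 7/18750 rad
Load 3 — uniform load w=-14 kN/m over full span:
  θ_3 = -wx(L-x)(L-2x)/(12EI) = -(-14)·2·(10-2)·(10-2·2)/(12·10000) = 7/625 rad
Superposition: θ = Σ θ_i = 413/37500 rad ≈ 0.011013 rad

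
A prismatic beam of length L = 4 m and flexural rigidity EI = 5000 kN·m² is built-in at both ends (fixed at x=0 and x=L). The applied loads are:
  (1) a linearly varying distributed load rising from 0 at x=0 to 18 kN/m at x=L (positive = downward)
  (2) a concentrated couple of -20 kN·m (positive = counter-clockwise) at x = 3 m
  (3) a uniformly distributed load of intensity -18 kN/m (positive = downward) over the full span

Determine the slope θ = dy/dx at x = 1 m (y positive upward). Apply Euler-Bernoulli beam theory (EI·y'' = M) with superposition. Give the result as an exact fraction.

Load 1 — triangular load w₀=18 kN/m (0→w₀ over full span):
  θ_1 = -w₀(2x(L-x)(L-2x)(x+2L)+x²(L-x)²)/(120LEI) = -18·(2·1·(4-1)·(4-2·1)·(1+2·4)+1²·(4-1)²)/(120·4·5000) = -351/400000 rad
Load 2 — applied couple M₀=-20 kN·m at a=3 m (b=L-a=1):
  θ_2 = (R_Ax²/2 - M_Ax)/EI  [x≤a] with R_A=-45/8, M_A=-25/4 = ((-45/8)·1²/2 - (-25/4)·1)/5000 = 11/16000 rad
Load 3 — uniform load w=-18 kN/m over full span:
  θ_3 = -wx(L-x)(L-2x)/(12EI) = -(-18)·1·(4-1)·(4-2·1)/(12·5000) = 9/5000 rad
Superposition: θ = Σ θ_i = 161/100000 rad ≈ 0.001610 rad

θ(1) = 161/100000 rad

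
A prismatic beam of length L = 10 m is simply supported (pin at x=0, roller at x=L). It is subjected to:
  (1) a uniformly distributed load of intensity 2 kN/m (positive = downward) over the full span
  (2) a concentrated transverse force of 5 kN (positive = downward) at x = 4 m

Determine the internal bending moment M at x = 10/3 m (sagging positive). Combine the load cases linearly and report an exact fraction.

M(10/3) = 290/9 kN·m

Load 1 — uniform load w=2 kN/m over full span:
  M_1 = wx(L-x)/2 = 2·(10/3)·(10-(10/3))/2 = 200/9 kN·m
Load 2 — point force P=5 kN at a=4 m (b=L-a=6):
  M_2 = Pbx/L  [x≤a] = 5·6·(10/3)/10 = 10 kN·m
Superposition: M = Σ M_i = 290/9 kN·m ≈ 32.222222 kN·m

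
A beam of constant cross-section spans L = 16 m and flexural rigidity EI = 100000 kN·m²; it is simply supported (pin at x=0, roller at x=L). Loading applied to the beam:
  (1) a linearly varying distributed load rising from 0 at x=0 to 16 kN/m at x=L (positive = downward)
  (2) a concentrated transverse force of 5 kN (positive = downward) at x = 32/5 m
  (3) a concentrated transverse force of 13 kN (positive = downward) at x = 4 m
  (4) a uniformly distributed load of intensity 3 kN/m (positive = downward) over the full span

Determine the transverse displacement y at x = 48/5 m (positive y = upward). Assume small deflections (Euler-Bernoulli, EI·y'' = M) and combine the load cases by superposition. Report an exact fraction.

Load 1 — triangular load w₀=16 kN/m (0→w₀ over full span):
  y_1 = -w₀x(7L⁴-10L²x²+3x⁴)/(360LEI) = -16·(48/5)·(7·16⁴-10·16²·(48/5)²+3·(48/5)⁴)/(360·16·100000) = -9699328/146484375 m
Load 2 — point force P=5 kN at a=32/5 m (b=L-a=48/5):
  y_2 = -Pa(L-x)(2Lx-a²-x²)/(6LEI)  [x>a] = -5·(32/5)·(16-(48/5))·(2·16·(48/5)-(32/5)²-(48/5)²)/(6·16·100000) = -4352/1171875 m
Load 3 — point force P=13 kN at a=4 m (b=L-a=12):
  y_3 = -Pa(L-x)(2Lx-a²-x²)/(6LEI)  [x>a] = -13·4·(16-(48/5))·(2·16·(48/5)-4²-(48/5)²)/(6·16·100000) = -8086/1171875 m
Load 4 — uniform load w=3 kN/m over full span:
  y_4 = -wx(L³-2Lx²+x³)/(24EI) = -3·(48/5)·(16³-2·16·(48/5)²+(48/5)³)/(24·100000) = -47616/1953125 m
Superposition: y = Σ y_i = -14825278/146484375 m ≈ -0.101207 m

y(48/5) = -14825278/146484375 m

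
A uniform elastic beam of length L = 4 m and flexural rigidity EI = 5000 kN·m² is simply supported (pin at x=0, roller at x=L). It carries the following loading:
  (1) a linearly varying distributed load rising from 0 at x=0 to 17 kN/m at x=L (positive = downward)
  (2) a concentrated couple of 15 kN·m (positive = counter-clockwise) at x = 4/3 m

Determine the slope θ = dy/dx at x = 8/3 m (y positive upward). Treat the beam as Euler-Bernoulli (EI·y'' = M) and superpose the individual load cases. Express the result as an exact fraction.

Load 1 — triangular load w₀=17 kN/m (0→w₀ over full span):
  θ_1 = -w₀(7L⁴-30L²x²+15x⁴)/(360LEI) = -17·(7·4⁴-30·4²·(8/3)²+15·(8/3)⁴)/(360·4·5000) = 1547/759375 rad
Load 2 — applied couple M₀=15 kN·m at a=4/3 m (b=L-a=8/3):
  θ_2 = (M₀x²/(2L)-M₀(x-a)+C₁)/EI  [x>a] with C₁=M₀(3b²-L²)/(6L)=10/3 = (15·(8/3)²/(2·4)-15·((8/3)-(4/3))+(10/3))/5000 = -1/1500 rad
Superposition: θ = Σ θ_i = 4163/3037500 rad ≈ 0.001371 rad

θ(8/3) = 4163/3037500 rad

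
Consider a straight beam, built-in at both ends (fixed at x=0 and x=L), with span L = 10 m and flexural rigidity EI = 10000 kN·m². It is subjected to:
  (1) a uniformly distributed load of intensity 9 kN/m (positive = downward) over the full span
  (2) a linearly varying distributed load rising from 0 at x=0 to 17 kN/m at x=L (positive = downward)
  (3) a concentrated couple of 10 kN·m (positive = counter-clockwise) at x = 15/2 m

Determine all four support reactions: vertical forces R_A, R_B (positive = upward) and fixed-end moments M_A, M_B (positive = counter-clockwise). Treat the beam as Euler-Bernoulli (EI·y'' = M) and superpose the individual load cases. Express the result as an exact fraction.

Load 1 — uniform load w=9 kN/m over full span:
  R_A = wL/2 = 9·10/2 = 45 kN
  M_A = wL²/12 = 9·10²/12 = 75 kN·m
  R_B = wL/2 = 9·10/2 = 45 kN
  M_B = -wL²/12 = -9·10²/12 = -75 kN·m
Load 2 — triangular load w₀=17 kN/m (0→w₀ over full span):
  R_A = 3w₀L/20 = 3·17·10/20 = 51/2 kN
  M_A = w₀L²/30 = 17·10²/30 = 170/3 kN·m
  R_B = 7w₀L/20 = 7·17·10/20 = 119/2 kN
  M_B = -w₀L²/20 = -17·10²/20 = -85 kN·m
Load 3 — applied couple M₀=10 kN·m at a=15/2 m (b=L-a=5/2):
  R_A = 6M₀ab/L³ = 6·10·(15/2)·(5/2)/10³ = 9/8 kN
  M_A = M₀b(2a-b)/L² = 10·(5/2)·(2·(15/2)-(5/2))/10² = 25/8 kN·m
  R_B = -6M₀ab/L³ = -6·10·(15/2)·(5/2)/10³ = -9/8 kN
  M_B = M₀a(2b-a)/L² = 10·(15/2)·(2·(5/2)-(15/2))/10² = -15/8 kN·m
Superposition: R_A = 573/8 kN, M_A = 3235/24 kN·m, R_B = 827/8 kN, M_B = -1295/8 kN·m

R_A = 573/8 kN, M_A = 3235/24 kN·m, R_B = 827/8 kN, M_B = -1295/8 kN·m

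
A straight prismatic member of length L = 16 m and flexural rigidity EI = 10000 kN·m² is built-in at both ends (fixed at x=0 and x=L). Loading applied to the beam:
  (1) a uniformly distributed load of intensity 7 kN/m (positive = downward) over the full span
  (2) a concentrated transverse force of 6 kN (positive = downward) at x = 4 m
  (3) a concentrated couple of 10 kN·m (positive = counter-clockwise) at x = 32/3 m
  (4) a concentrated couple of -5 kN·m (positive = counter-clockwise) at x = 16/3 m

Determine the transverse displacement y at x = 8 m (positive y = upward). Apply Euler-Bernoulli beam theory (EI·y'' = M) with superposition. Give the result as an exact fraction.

y(8) = -82/625 m

Load 1 — uniform load w=7 kN/m over full span:
  y_1 = -wx²(L-x)²/(24EI) = -7·8²·(16-8)²/(24·10000) = -224/1875 m
Load 2 — point force P=6 kN at a=4 m (b=L-a=12):
  y_2 = -Pa²(L-x)²(3bL-(3b+a)(L-x))/(6L³EI)  [x>a] = -6·4²·(16-8)²·(3·12·16-(3·12+4)·(16-8))/(6·16³·10000) = -4/625 m
Load 3 — applied couple M₀=10 kN·m at a=32/3 m (b=L-a=16/3):
  y_3 = (R_Ax³/6 - M_Ax²/2)/EI  [x≤a] with R_A=5/6, M_A=10/3 = ((5/6)·8³/6 - (10/3)·8²/2)/10000 = -4/1125 m
Load 4 — applied couple M₀=-5 kN·m at a=16/3 m (b=L-a=32/3):
  y_4 = (R_Ax³/6 - M_Ax²/2 - M₀(x-a)²/2)/EI  [x>a] with R_A=-5/12, M_A=0 = ((-5/12)·8³/6 - 0·8²/2 - (-5)·(8-(16/3))²/2)/10000 = -2/1125 m
Superposition: y = Σ y_i = -82/625 m ≈ -0.131200 m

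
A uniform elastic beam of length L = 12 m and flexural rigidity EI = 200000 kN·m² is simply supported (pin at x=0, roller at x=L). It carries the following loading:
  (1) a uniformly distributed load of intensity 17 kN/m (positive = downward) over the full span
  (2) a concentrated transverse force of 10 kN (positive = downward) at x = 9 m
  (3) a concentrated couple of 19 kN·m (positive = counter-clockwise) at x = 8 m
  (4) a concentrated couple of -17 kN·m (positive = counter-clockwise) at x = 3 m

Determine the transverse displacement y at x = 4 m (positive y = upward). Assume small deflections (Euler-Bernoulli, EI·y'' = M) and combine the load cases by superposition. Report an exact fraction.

Load 1 — uniform load w=17 kN/m over full span:
  y_1 = -wx(L³-2Lx²+x³)/(24EI) = -17·4·(12³-2·12·4²+4³)/(24·200000) = -187/9375 m
Load 2 — point force P=10 kN at a=9 m (b=L-a=3):
  y_2 = -Pbx(L²-b²-x²)/(6LEI)  [x≤a] = -10·3·4·(12²-3²-4²)/(6·12·200000) = -119/120000 m
Load 3 — applied couple M₀=19 kN·m at a=8 m (b=L-a=4):
  y_3 = (M₀x³/(6L)+C₁x)/EI  [x≤a] with C₁=M₀(3b²-L²)/(6L)=-76/3 = (19·4³/(6·12)+(-76/3)·4)/200000 = -19/45000 m
Load 4 — applied couple M₀=-17 kN·m at a=3 m (b=L-a=9):
  y_4 = (M₀x³/(6L)-M₀(x-a)²/2+C₁x)/EI  [x>a] with C₁=M₀(3b²-L²)/(6L)=-187/8 = ((-17)·4³/(6·12)-(-17)·(4-3)²/2+(-187/8)·4)/200000 = -901/1800000 m
Superposition: y = Σ y_i = -787/36000 m ≈ -0.021861 m

y(4) = -787/36000 m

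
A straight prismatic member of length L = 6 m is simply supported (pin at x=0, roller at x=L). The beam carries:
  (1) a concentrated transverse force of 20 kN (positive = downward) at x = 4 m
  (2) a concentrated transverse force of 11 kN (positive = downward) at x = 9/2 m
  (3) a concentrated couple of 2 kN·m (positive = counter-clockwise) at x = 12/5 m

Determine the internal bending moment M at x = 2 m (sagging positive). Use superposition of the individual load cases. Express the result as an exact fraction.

M(2) = 39/2 kN·m

Load 1 — point force P=20 kN at a=4 m (b=L-a=2):
  M_1 = Pbx/L  [x≤a] = 20·2·2/6 = 40/3 kN·m
Load 2 — point force P=11 kN at a=9/2 m (b=L-a=3/2):
  M_2 = Pbx/L  [x≤a] = 11·(3/2)·2/6 = 11/2 kN·m
Load 3 — applied couple M₀=2 kN·m at a=12/5 m (b=L-a=18/5):
  M_3 = M₀x/L  [x≤a] = 2·2/6 = 2/3 kN·m
Superposition: M = Σ M_i = 39/2 kN·m ≈ 19.500000 kN·m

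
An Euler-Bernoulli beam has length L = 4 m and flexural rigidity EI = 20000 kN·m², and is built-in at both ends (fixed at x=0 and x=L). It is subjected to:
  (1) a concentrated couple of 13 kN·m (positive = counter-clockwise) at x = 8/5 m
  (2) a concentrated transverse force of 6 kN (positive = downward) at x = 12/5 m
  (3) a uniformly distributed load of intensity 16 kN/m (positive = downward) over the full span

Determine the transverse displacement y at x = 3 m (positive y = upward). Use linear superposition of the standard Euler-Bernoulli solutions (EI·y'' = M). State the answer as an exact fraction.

Load 1 — applied couple M₀=13 kN·m at a=8/5 m (b=L-a=12/5):
  y_1 = (R_Ax³/6 - M_Ax²/2 - M₀(x-a)²/2)/EI  [x>a] with R_A=117/25, M_A=39/25 = ((117/25)·3³/6 - (39/25)·3²/2 - 13·(3-(8/5))²/2)/20000 = 13/200000 m
Load 2 — point force P=6 kN at a=12/5 m (b=L-a=8/5):
  y_2 = -Pa²(L-x)²(3bL-(3b+a)(L-x))/(6L³EI)  [x>a] = -6·(12/5)²·(4-3)²·(3·(8/5)·4-(3·(8/5)+(12/5))·(4-3))/(6·4³·20000) = -27/500000 m
Load 3 — uniform load w=16 kN/m over full span:
  y_3 = -wx²(L-x)²/(24EI) = -16·3²·(4-3)²/(24·20000) = -3/10000 m
Superposition: y = Σ y_i = -289/1000000 m ≈ -0.000289 m

y(3) = -289/1000000 m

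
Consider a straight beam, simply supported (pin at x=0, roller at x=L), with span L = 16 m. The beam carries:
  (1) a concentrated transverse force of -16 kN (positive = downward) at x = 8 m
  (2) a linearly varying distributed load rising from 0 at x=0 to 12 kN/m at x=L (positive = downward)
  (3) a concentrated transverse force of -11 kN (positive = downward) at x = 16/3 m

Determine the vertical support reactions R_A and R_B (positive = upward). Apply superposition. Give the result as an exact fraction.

Load 1 — point force P=-16 kN at a=8 m (b=L-a=8):
  R_A = Pb/L = (-16)·8/16 = -8 kN
  R_B = Pa/L = (-16)·8/16 = -8 kN
Load 2 — triangular load w₀=12 kN/m (0→w₀ over full span):
  R_A = w₀L/6 = 12·16/6 = 32 kN
  R_B = w₀L/3 = 12·16/3 = 64 kN
Load 3 — point force P=-11 kN at a=16/3 m (b=L-a=32/3):
  R_A = Pb/L = (-11)·(32/3)/16 = -22/3 kN
  R_B = Pa/L = (-11)·(16/3)/16 = -11/3 kN
Superposition: R_A = 50/3 kN, R_B = 157/3 kN

R_A = 50/3 kN, R_B = 157/3 kN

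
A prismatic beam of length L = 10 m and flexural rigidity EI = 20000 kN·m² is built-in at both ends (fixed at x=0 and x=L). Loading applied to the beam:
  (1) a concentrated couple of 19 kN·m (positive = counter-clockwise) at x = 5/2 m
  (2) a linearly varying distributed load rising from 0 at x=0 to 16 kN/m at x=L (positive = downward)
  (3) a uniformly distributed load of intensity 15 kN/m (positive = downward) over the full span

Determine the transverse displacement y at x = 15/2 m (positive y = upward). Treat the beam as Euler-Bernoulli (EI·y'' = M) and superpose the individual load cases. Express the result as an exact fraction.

Load 1 — applied couple M₀=19 kN·m at a=5/2 m (b=L-a=15/2):
  y_1 = (R_Ax³/6 - M_Ax²/2 - M₀(x-a)²/2)/EI  [x>a] with R_A=171/80, M_A=-57/16 = ((171/80)·(15/2)³/6 - (-57/16)·(15/2)²/2 - 19·((15/2)-(5/2))²/2)/20000 = 133/204800 m
Load 2 — triangular load w₀=16 kN/m (0→w₀ over full span):
  y_2 = -w₀x²(L-x)²(x+2L)/(120LEI) = -16·(15/2)²·(10-(15/2))²·((15/2)+2·10)/(120·10·20000) = -33/5120 m
Load 3 — uniform load w=15 kN/m over full span:
  y_3 = -wx²(L-x)²/(24EI) = -15·(15/2)²·(10-(15/2))²/(24·20000) = -45/4096 m
Superposition: y = Σ y_i = -3437/204800 m ≈ -0.016782 m

y(15/2) = -3437/204800 m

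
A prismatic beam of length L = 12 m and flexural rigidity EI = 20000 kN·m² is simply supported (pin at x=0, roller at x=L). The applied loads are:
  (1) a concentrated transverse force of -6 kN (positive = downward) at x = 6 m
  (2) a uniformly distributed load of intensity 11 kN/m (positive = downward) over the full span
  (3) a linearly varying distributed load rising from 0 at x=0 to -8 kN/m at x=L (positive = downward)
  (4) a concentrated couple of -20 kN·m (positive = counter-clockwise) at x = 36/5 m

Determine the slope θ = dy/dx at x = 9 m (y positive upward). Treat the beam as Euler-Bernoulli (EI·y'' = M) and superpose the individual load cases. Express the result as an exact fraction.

Load 1 — point force P=-6 kN at a=6 m (b=L-a=6):
  θ_1 = -Pa(2L²-6Lx+3x²+a²)/(6LEI)  [x>a] = -(-6)·6·(2·12²-6·12·9+3·9²+6²)/(6·12·20000) = -81/40000 rad
Load 2 — uniform load w=11 kN/m over full span:
  θ_2 = -w(L³-6Lx²+4x³)/(24EI) = -11·(12³-6·12·9²+4·9³)/(24·20000) = 1089/40000 rad
Load 3 — triangular load w₀=-8 kN/m (0→w₀ over full span):
  θ_3 = -w₀(7L⁴-30L²x²+15x⁴)/(360LEI) = -(-8)·(7·12⁴-30·12²·9²+15·9⁴)/(360·12·20000) = -3939/400000 rad
Load 4 — applied couple M₀=-20 kN·m at a=36/5 m (b=L-a=24/5):
  θ_4 = (M₀x²/(2L)-M₀(x-a)+C₁)/EI  [x>a] with C₁=M₀(3b²-L²)/(6L)=104/5 = ((-20)·9²/(2·12)-(-20)·(9-(36/5))+(104/5))/20000 = -107/200000 rad
Superposition: θ = Σ θ_i = 5927/400000 rad ≈ 0.014818 rad

θ(9) = 5927/400000 rad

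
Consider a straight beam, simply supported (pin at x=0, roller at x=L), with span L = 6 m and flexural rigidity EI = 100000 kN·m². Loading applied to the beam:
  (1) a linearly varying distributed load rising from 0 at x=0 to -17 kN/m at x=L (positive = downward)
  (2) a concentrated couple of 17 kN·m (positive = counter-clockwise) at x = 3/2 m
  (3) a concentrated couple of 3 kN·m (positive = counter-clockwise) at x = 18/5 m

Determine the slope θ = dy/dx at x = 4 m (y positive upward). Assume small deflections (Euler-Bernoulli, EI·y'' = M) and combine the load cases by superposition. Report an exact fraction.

Load 1 — triangular load w₀=-17 kN/m (0→w₀ over full span):
  θ_1 = -w₀(7L⁴-30L²x²+15x⁴)/(360LEI) = -(-17)·(7·6⁴-30·6²·4²+15·4⁴)/(360·6·100000) = -1547/4500000 rad
Load 2 — applied couple M₀=17 kN·m at a=3/2 m (b=L-a=9/2):
  θ_2 = (M₀x²/(2L)-M₀(x-a)+C₁)/EI  [x>a] with C₁=M₀(3b²-L²)/(6L)=187/16 = (17·4²/(2·6)-17·(4-(3/2))+(187/16))/100000 = -391/4800000 rad
Load 3 — applied couple M₀=3 kN·m at a=18/5 m (b=L-a=12/5):
  θ_3 = (M₀x²/(2L)-M₀(x-a)+C₁)/EI  [x>a] with C₁=M₀(3b²-L²)/(6L)=-39/25 = (3·4²/(2·6)-3·(4-(18/5))+(-39/25))/100000 = 31/2500000 rad
Superposition: θ = Σ θ_i = -148621/360000000 rad ≈ -0.000413 rad

θ(4) = -148621/360000000 rad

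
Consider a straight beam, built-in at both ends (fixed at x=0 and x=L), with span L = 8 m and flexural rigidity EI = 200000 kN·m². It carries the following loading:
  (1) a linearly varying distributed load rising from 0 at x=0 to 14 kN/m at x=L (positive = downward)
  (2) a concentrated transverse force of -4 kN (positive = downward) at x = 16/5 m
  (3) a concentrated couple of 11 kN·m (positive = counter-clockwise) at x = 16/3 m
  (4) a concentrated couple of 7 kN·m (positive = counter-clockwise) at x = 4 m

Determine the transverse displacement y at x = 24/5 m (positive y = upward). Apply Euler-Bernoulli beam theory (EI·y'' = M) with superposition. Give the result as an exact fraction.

y(24/5) = -51403/146484375 m

Load 1 — triangular load w₀=14 kN/m (0→w₀ over full span):
  y_1 = -w₀x²(L-x)²(x+2L)/(120LEI) = -14·(24/5)²·(8-(24/5))²·((24/5)+2·8)/(120·8·200000) = -17472/48828125 m
Load 2 — point force P=-4 kN at a=16/5 m (b=L-a=24/5):
  y_2 = -Pa²(L-x)²(3bL-(3b+a)(L-x))/(6L³EI)  [x>a] = -(-4)·(16/5)²·(8-(24/5))²·(3·(24/5)·8-(3·(24/5)+(16/5))·(8-(24/5)))/(6·8³·200000) = 5888/146484375 m
Load 3 — applied couple M₀=11 kN·m at a=16/3 m (b=L-a=8/3):
  y_3 = (R_Ax³/6 - M_Ax²/2)/EI  [x≤a] with R_A=11/6, M_A=11/3 = ((11/6)·(24/5)³/6 - (11/3)·(24/5)²/2)/200000 = -33/781250 m
Load 4 — applied couple M₀=7 kN·m at a=4 m (b=L-a=4):
  y_4 = (R_Ax³/6 - M_Ax²/2 - M₀(x-a)²/2)/EI  [x>a] with R_A=21/16, M_A=7/4 = ((21/16)·(24/5)³/6 - (7/4)·(24/5)²/2 - 7·((24/5)-4)²/2)/200000 = 7/781250 m
Superposition: y = Σ y_i = -51403/146484375 m ≈ -0.000351 m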